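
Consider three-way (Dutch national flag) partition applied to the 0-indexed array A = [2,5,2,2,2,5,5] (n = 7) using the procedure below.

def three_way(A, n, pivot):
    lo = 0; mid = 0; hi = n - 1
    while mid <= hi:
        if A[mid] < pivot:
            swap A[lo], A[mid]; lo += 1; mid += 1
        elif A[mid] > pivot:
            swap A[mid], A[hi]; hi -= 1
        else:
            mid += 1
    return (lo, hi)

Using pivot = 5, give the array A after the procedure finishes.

[2,2,2,2,5,5,5]

pivot = 5; lo=0, mid=0, hi=6
A[mid]=2<5: swap A[0],A[0]; lo=1,mid=1 → [2,5,2,2,2,5,5]
A[mid]=5=5: mid=2
A[mid]=2<5: swap A[1],A[2]; lo=2,mid=3 → [2,2,5,2,2,5,5]
A[mid]=2<5: swap A[2],A[3]; lo=3,mid=4 → [2,2,2,5,2,5,5]
A[mid]=2<5: swap A[3],A[4]; lo=4,mid=5 → [2,2,2,2,5,5,5]
A[mid]=5=5: mid=6
A[mid]=5=5: mid=7
end: lo=4, hi=6; A = [2,2,2,2,5,5,5]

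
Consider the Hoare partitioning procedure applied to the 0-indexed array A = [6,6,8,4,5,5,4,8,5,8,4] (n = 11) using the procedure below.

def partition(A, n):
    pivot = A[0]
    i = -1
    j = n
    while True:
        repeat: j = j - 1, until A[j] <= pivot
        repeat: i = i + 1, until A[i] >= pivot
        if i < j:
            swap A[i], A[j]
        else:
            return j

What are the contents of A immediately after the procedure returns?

pivot=6
j stops at 10 (4), i stops at 0 (6); swap ⇒ [4,6,8,4,5,5,4,8,5,8,6]
j stops at 8 (5), i stops at 1 (6); swap ⇒ [4,5,8,4,5,5,4,8,6,8,6]
j stops at 6 (4), i stops at 2 (8); swap ⇒ [4,5,4,4,5,5,8,8,6,8,6]
j stops at 5, i stops at 6; i≥j ⇒ return 5. A=[4,5,4,4,5,5,8,8,6,8,6]

[4,5,4,4,5,5,8,8,6,8,6]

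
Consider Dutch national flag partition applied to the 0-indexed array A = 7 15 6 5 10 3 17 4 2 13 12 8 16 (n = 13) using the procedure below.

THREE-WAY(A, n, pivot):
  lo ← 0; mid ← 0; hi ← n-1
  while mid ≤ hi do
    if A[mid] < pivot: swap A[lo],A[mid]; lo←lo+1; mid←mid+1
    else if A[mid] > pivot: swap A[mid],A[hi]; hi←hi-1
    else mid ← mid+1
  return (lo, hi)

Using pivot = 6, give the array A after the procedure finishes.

2 4 5 3 6 17 10 15 13 12 8 16 7

pivot = 6; lo=0, mid=0, hi=12
A[mid]=7>6: swap A[0],A[12]; hi=11 → 16 15 6 5 10 3 17 4 2 13 12 8 7
A[mid]=16>6: swap A[0],A[11]; hi=10 → 8 15 6 5 10 3 17 4 2 13 12 16 7
A[mid]=8>6: swap A[0],A[10]; hi=9 → 12 15 6 5 10 3 17 4 2 13 8 16 7
A[mid]=12>6: swap A[0],A[9]; hi=8 → 13 15 6 5 10 3 17 4 2 12 8 16 7
A[mid]=13>6: swap A[0],A[8]; hi=7 → 2 15 6 5 10 3 17 4 13 12 8 16 7
A[mid]=2<6: swap A[0],A[0]; lo=1,mid=1 → 2 15 6 5 10 3 17 4 13 12 8 16 7
A[mid]=15>6: swap A[1],A[7]; hi=6 → 2 4 6 5 10 3 17 15 13 12 8 16 7
A[mid]=4<6: swap A[1],A[1]; lo=2,mid=2 → 2 4 6 5 10 3 17 15 13 12 8 16 7
A[mid]=6=6: mid=3
A[mid]=5<6: swap A[2],A[3]; lo=3,mid=4 → 2 4 5 6 10 3 17 15 13 12 8 16 7
A[mid]=10>6: swap A[4],A[6]; hi=5 → 2 4 5 6 17 3 10 15 13 12 8 16 7
A[mid]=17>6: swap A[4],A[5]; hi=4 → 2 4 5 6 3 17 10 15 13 12 8 16 7
A[mid]=3<6: swap A[3],A[4]; lo=4,mid=5 → 2 4 5 3 6 17 10 15 13 12 8 16 7
end: lo=4, hi=4; A = 2 4 5 3 6 17 10 15 13 12 8 16 7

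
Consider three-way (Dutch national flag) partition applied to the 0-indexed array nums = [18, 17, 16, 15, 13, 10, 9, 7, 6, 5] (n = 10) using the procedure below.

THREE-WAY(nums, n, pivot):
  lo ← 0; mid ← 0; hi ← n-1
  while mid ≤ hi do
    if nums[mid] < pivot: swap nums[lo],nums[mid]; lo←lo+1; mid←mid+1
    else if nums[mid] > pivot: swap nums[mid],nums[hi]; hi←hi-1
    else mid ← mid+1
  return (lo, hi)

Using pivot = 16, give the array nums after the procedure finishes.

[5, 6, 15, 13, 10, 9, 7, 16, 17, 18]

pivot = 16; lo=0, mid=0, hi=9
nums[mid]=18>16: swap nums[0],nums[9]; hi=8 → [5, 17, 16, 15, 13, 10, 9, 7, 6, 18]
nums[mid]=5<16: swap nums[0],nums[0]; lo=1,mid=1 → [5, 17, 16, 15, 13, 10, 9, 7, 6, 18]
nums[mid]=17>16: swap nums[1],nums[8]; hi=7 → [5, 6, 16, 15, 13, 10, 9, 7, 17, 18]
nums[mid]=6<16: swap nums[1],nums[1]; lo=2,mid=2 → [5, 6, 16, 15, 13, 10, 9, 7, 17, 18]
nums[mid]=16=16: mid=3
nums[mid]=15<16: swap nums[2],nums[3]; lo=3,mid=4 → [5, 6, 15, 16, 13, 10, 9, 7, 17, 18]
nums[mid]=13<16: swap nums[3],nums[4]; lo=4,mid=5 → [5, 6, 15, 13, 16, 10, 9, 7, 17, 18]
nums[mid]=10<16: swap nums[4],nums[5]; lo=5,mid=6 → [5, 6, 15, 13, 10, 16, 9, 7, 17, 18]
nums[mid]=9<16: swap nums[5],nums[6]; lo=6,mid=7 → [5, 6, 15, 13, 10, 9, 16, 7, 17, 18]
nums[mid]=7<16: swap nums[6],nums[7]; lo=7,mid=8 → [5, 6, 15, 13, 10, 9, 7, 16, 17, 18]
end: lo=7, hi=7; nums = [5, 6, 15, 13, 10, 9, 7, 16, 17, 18]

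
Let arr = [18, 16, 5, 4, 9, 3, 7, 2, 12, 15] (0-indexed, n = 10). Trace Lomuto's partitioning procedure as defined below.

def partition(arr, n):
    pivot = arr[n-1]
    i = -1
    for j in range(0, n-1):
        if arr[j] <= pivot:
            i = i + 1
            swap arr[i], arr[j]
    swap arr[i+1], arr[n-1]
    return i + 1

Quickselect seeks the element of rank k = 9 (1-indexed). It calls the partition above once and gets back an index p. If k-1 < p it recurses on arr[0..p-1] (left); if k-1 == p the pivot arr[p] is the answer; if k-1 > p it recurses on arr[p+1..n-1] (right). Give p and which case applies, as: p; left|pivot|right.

7; right

pivot=15, i=-1
j=0: 18>15, skip
j=1: 16>15, skip
j=2: 5≤15, i=0, swap(0,2) ⇒ [5, 16, 18, 4, 9, 3, 7, 2, 12, 15]
j=3: 4≤15, i=1, swap(1,3) ⇒ [5, 4, 18, 16, 9, 3, 7, 2, 12, 15]
j=4: 9≤15, i=2, swap(2,4) ⇒ [5, 4, 9, 16, 18, 3, 7, 2, 12, 15]
j=5: 3≤15, i=3, swap(3,5) ⇒ [5, 4, 9, 3, 18, 16, 7, 2, 12, 15]
j=6: 7≤15, i=4, swap(4,6) ⇒ [5, 4, 9, 3, 7, 16, 18, 2, 12, 15]
j=7: 2≤15, i=5, swap(5,7) ⇒ [5, 4, 9, 3, 7, 2, 18, 16, 12, 15]
j=8: 12≤15, i=6, swap(6,8) ⇒ [5, 4, 9, 3, 7, 2, 12, 16, 18, 15]
swap(7,9) ⇒ [5, 4, 9, 3, 7, 2, 12, 15, 18, 16]; return 7
p = 7; k-1 = 8 > 7 ⇒ right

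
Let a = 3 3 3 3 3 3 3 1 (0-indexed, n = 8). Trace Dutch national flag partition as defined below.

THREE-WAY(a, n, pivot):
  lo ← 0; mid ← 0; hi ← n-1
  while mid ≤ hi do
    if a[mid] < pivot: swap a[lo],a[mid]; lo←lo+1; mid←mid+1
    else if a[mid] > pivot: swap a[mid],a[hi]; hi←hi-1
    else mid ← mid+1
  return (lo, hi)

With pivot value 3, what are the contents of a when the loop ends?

lo=0 mid=0 hi=7
3=3: mid=1
3=3: mid=2
3=3: mid=3
3=3: mid=4
3=3: mid=5
3=3: mid=6
3=3: mid=7
1<3: swap(0,7), lo=1 mid=8 ⇒ 1 3 3 3 3 3 3 3
done. lo=1 hi=7; a=1 3 3 3 3 3 3 3

1 3 3 3 3 3 3 3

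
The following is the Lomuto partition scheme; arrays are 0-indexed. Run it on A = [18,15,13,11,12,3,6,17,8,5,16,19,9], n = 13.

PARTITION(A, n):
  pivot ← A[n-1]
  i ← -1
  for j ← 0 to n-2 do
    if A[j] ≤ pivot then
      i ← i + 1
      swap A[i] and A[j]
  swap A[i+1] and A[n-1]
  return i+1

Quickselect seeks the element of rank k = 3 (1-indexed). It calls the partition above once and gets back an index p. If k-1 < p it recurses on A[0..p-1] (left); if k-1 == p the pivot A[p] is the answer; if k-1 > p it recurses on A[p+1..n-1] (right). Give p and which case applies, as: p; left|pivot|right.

4; left

pivot=9, i=-1
j=0: 18>9, skip
j=1: 15>9, skip
j=2: 13>9, skip
j=3: 11>9, skip
j=4: 12>9, skip
j=5: 3≤9, i=0, swap(0,5) ⇒ [3,15,13,11,12,18,6,17,8,5,16,19,9]
j=6: 6≤9, i=1, swap(1,6) ⇒ [3,6,13,11,12,18,15,17,8,5,16,19,9]
j=7: 17>9, skip
j=8: 8≤9, i=2, swap(2,8) ⇒ [3,6,8,11,12,18,15,17,13,5,16,19,9]
j=9: 5≤9, i=3, swap(3,9) ⇒ [3,6,8,5,12,18,15,17,13,11,16,19,9]
j=10: 16>9, skip
j=11: 19>9, skip
swap(4,12) ⇒ [3,6,8,5,9,18,15,17,13,11,16,19,12]; return 4
p = 4; k-1 = 2 < 4 ⇒ left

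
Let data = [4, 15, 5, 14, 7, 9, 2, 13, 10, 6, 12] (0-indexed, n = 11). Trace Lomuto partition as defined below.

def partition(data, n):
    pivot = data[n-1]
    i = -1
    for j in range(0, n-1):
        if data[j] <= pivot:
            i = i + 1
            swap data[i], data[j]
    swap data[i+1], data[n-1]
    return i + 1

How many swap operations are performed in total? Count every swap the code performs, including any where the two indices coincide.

pivot = data[10] = 12; i = -1
j=0: data[0]=4 ≤ 12 → i=0, swap data[0],data[0] (no change) → [4, 15, 5, 14, 7, 9, 2, 13, 10, 6, 12]
j=1: data[1]=15 > 12 → no swap
j=2: data[2]=5 ≤ 12 → i=1, swap data[1],data[2] → [4, 5, 15, 14, 7, 9, 2, 13, 10, 6, 12]
j=3: data[3]=14 > 12 → no swap
j=4: data[4]=7 ≤ 12 → i=2, swap data[2],data[4] → [4, 5, 7, 14, 15, 9, 2, 13, 10, 6, 12]
j=5: data[5]=9 ≤ 12 → i=3, swap data[3],data[5] → [4, 5, 7, 9, 15, 14, 2, 13, 10, 6, 12]
j=6: data[6]=2 ≤ 12 → i=4, swap data[4],data[6] → [4, 5, 7, 9, 2, 14, 15, 13, 10, 6, 12]
j=7: data[7]=13 > 12 → no swap
j=8: data[8]=10 ≤ 12 → i=5, swap data[5],data[8] → [4, 5, 7, 9, 2, 10, 15, 13, 14, 6, 12]
j=9: data[9]=6 ≤ 12 → i=6, swap data[6],data[9] → [4, 5, 7, 9, 2, 10, 6, 13, 14, 15, 12]
final swap data[7],data[10] → [4, 5, 7, 9, 2, 10, 6, 12, 14, 15, 13]; return 7

8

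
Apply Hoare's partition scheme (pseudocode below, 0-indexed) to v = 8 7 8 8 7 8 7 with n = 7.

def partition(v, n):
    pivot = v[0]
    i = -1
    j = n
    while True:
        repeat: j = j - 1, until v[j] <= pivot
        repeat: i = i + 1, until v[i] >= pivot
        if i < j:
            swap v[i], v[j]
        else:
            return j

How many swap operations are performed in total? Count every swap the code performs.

3

pivot=8
j stops at 6 (7), i stops at 0 (8); swap ⇒ 7 7 8 8 7 8 8
j stops at 5 (8), i stops at 2 (8); swap ⇒ 7 7 8 8 7 8 8
j stops at 4 (7), i stops at 3 (8); swap ⇒ 7 7 8 7 8 8 8
j stops at 3, i stops at 4; i≥j ⇒ return 3. v=7 7 8 7 8 8 8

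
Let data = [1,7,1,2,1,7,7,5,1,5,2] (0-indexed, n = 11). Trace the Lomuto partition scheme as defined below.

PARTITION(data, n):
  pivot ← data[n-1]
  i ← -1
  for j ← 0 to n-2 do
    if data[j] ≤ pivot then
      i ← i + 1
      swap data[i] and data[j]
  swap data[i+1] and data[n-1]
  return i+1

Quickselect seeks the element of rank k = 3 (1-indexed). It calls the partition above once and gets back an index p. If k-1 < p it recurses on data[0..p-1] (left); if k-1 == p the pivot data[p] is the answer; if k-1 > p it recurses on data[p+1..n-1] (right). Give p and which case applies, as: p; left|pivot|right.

5; left

pivot=2, i=-1
j=0: 1≤2, i=0, swap(0,0) ⇒ [1,7,1,2,1,7,7,5,1,5,2]
j=1: 7>2, skip
j=2: 1≤2, i=1, swap(1,2) ⇒ [1,1,7,2,1,7,7,5,1,5,2]
j=3: 2≤2, i=2, swap(2,3) ⇒ [1,1,2,7,1,7,7,5,1,5,2]
j=4: 1≤2, i=3, swap(3,4) ⇒ [1,1,2,1,7,7,7,5,1,5,2]
j=5: 7>2, skip
j=6: 7>2, skip
j=7: 5>2, skip
j=8: 1≤2, i=4, swap(4,8) ⇒ [1,1,2,1,1,7,7,5,7,5,2]
j=9: 5>2, skip
swap(5,10) ⇒ [1,1,2,1,1,2,7,5,7,5,7]; return 5
p = 5; k-1 = 2 < 5 ⇒ left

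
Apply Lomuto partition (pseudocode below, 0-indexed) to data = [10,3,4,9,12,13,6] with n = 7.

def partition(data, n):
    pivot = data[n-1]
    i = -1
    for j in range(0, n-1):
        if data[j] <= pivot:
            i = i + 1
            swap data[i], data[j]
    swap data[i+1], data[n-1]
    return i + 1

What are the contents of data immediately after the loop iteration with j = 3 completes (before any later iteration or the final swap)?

pivot = data[6] = 6; i = -1
j=0: data[0]=10 > 6 → no swap
j=1: data[1]=3 ≤ 6 → i=0, swap data[0],data[1] → [3,10,4,9,12,13,6]
j=2: data[2]=4 ≤ 6 → i=1, swap data[1],data[2] → [3,4,10,9,12,13,6]
j=3: data[3]=9 > 6 → no swap
(after j=3) data = [3,4,10,9,12,13,6]

[3,4,10,9,12,13,6]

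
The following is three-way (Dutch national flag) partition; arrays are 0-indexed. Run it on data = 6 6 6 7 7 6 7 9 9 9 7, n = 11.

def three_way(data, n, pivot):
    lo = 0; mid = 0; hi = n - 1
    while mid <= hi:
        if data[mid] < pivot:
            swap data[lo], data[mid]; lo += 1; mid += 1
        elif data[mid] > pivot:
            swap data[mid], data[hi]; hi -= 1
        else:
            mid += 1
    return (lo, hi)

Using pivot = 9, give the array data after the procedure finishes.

6 6 6 7 7 6 7 7 9 9 9

lo=0 mid=0 hi=10
6<9: swap(0,0), lo=1 mid=1 ⇒ 6 6 6 7 7 6 7 9 9 9 7
6<9: swap(1,1), lo=2 mid=2 ⇒ 6 6 6 7 7 6 7 9 9 9 7
6<9: swap(2,2), lo=3 mid=3 ⇒ 6 6 6 7 7 6 7 9 9 9 7
7<9: swap(3,3), lo=4 mid=4 ⇒ 6 6 6 7 7 6 7 9 9 9 7
7<9: swap(4,4), lo=5 mid=5 ⇒ 6 6 6 7 7 6 7 9 9 9 7
6<9: swap(5,5), lo=6 mid=6 ⇒ 6 6 6 7 7 6 7 9 9 9 7
7<9: swap(6,6), lo=7 mid=7 ⇒ 6 6 6 7 7 6 7 9 9 9 7
9=9: mid=8
9=9: mid=9
9=9: mid=10
7<9: swap(7,10), lo=8 mid=11 ⇒ 6 6 6 7 7 6 7 7 9 9 9
done. lo=8 hi=10; data=6 6 6 7 7 6 7 7 9 9 9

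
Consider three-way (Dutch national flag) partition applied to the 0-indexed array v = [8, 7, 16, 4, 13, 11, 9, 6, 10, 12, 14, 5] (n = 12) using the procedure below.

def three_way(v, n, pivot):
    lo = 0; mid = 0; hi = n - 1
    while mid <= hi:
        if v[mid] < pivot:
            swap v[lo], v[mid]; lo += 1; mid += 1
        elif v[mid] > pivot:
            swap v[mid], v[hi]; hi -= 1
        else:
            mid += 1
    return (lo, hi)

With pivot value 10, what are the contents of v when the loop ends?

[8, 7, 5, 4, 6, 9, 10, 11, 12, 14, 13, 16]

lo=0 mid=0 hi=11
8<10: swap(0,0), lo=1 mid=1 ⇒ [8, 7, 16, 4, 13, 11, 9, 6, 10, 12, 14, 5]
7<10: swap(1,1), lo=2 mid=2 ⇒ [8, 7, 16, 4, 13, 11, 9, 6, 10, 12, 14, 5]
16>10: swap(2,11), hi=10 ⇒ [8, 7, 5, 4, 13, 11, 9, 6, 10, 12, 14, 16]
5<10: swap(2,2), lo=3 mid=3 ⇒ [8, 7, 5, 4, 13, 11, 9, 6, 10, 12, 14, 16]
4<10: swap(3,3), lo=4 mid=4 ⇒ [8, 7, 5, 4, 13, 11, 9, 6, 10, 12, 14, 16]
13>10: swap(4,10), hi=9 ⇒ [8, 7, 5, 4, 14, 11, 9, 6, 10, 12, 13, 16]
14>10: swap(4,9), hi=8 ⇒ [8, 7, 5, 4, 12, 11, 9, 6, 10, 14, 13, 16]
12>10: swap(4,8), hi=7 ⇒ [8, 7, 5, 4, 10, 11, 9, 6, 12, 14, 13, 16]
10=10: mid=5
11>10: swap(5,7), hi=6 ⇒ [8, 7, 5, 4, 10, 6, 9, 11, 12, 14, 13, 16]
6<10: swap(4,5), lo=5 mid=6 ⇒ [8, 7, 5, 4, 6, 10, 9, 11, 12, 14, 13, 16]
9<10: swap(5,6), lo=6 mid=7 ⇒ [8, 7, 5, 4, 6, 9, 10, 11, 12, 14, 13, 16]
done. lo=6 hi=6; v=[8, 7, 5, 4, 6, 9, 10, 11, 12, 14, 13, 16]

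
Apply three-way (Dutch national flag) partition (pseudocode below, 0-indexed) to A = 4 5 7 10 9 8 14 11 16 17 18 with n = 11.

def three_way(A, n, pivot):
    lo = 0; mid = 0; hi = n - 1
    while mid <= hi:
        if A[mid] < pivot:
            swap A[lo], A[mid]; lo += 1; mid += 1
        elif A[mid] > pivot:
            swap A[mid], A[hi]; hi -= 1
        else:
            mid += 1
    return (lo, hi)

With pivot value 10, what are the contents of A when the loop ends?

4 5 7 9 8 10 11 16 17 18 14

pivot = 10; lo=0, mid=0, hi=10
A[mid]=4<10: swap A[0],A[0]; lo=1,mid=1 → 4 5 7 10 9 8 14 11 16 17 18
A[mid]=5<10: swap A[1],A[1]; lo=2,mid=2 → 4 5 7 10 9 8 14 11 16 17 18
A[mid]=7<10: swap A[2],A[2]; lo=3,mid=3 → 4 5 7 10 9 8 14 11 16 17 18
A[mid]=10=10: mid=4
A[mid]=9<10: swap A[3],A[4]; lo=4,mid=5 → 4 5 7 9 10 8 14 11 16 17 18
A[mid]=8<10: swap A[4],A[5]; lo=5,mid=6 → 4 5 7 9 8 10 14 11 16 17 18
A[mid]=14>10: swap A[6],A[10]; hi=9 → 4 5 7 9 8 10 18 11 16 17 14
A[mid]=18>10: swap A[6],A[9]; hi=8 → 4 5 7 9 8 10 17 11 16 18 14
A[mid]=17>10: swap A[6],A[8]; hi=7 → 4 5 7 9 8 10 16 11 17 18 14
A[mid]=16>10: swap A[6],A[7]; hi=6 → 4 5 7 9 8 10 11 16 17 18 14
A[mid]=11>10: swap A[6],A[6]; hi=5 → 4 5 7 9 8 10 11 16 17 18 14
end: lo=5, hi=5; A = 4 5 7 9 8 10 11 16 17 18 14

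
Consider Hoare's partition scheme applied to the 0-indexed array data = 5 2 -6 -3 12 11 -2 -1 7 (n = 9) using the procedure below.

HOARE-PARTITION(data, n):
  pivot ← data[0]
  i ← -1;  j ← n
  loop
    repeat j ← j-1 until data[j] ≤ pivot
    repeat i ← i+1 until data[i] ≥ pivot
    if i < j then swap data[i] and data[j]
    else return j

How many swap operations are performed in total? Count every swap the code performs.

pivot = data[0] = 5; i = -1, j = 9
j→7 (data[7]=-1≤5), i→0 (data[0]=5≥5); i<j, swap → -1 2 -6 -3 12 11 -2 5 7
j→6 (data[6]=-2≤5), i→4 (data[4]=12≥5); i<j, swap → -1 2 -6 -3 -2 11 12 5 7
j→4, i→5; i≥j, return j=4. data = -1 2 -6 -3 -2 11 12 5 7

2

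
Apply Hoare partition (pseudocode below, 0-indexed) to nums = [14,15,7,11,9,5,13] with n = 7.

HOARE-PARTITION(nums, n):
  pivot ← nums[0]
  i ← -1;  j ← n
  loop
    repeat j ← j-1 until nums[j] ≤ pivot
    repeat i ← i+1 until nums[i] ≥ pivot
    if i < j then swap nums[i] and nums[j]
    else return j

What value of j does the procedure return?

pivot=14
j stops at 6 (13), i stops at 0 (14); swap ⇒ [13,15,7,11,9,5,14]
j stops at 5 (5), i stops at 1 (15); swap ⇒ [13,5,7,11,9,15,14]
j stops at 4, i stops at 5; i≥j ⇒ return 4. nums=[13,5,7,11,9,15,14]

4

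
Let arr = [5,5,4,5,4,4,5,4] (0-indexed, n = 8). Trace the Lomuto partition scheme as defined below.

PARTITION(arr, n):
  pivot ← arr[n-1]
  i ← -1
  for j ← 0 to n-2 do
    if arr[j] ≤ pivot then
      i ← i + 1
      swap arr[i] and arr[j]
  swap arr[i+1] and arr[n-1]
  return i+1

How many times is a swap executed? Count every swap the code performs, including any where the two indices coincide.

4

pivot=4, i=-1
j=0: 5>4, skip
j=1: 5>4, skip
j=2: 4≤4, i=0, swap(0,2) ⇒ [4,5,5,5,4,4,5,4]
j=3: 5>4, skip
j=4: 4≤4, i=1, swap(1,4) ⇒ [4,4,5,5,5,4,5,4]
j=5: 4≤4, i=2, swap(2,5) ⇒ [4,4,4,5,5,5,5,4]
j=6: 5>4, skip
swap(3,7) ⇒ [4,4,4,4,5,5,5,5]; return 3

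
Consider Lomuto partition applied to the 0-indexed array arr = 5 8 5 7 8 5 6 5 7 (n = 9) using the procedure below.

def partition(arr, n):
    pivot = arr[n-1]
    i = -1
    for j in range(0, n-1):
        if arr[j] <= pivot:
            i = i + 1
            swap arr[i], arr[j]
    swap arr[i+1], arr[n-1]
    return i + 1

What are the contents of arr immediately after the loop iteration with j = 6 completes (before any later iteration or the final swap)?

pivot=7, i=-1
j=0: 5≤7, i=0, swap(0,0) ⇒ 5 8 5 7 8 5 6 5 7
j=1: 8>7, skip
j=2: 5≤7, i=1, swap(1,2) ⇒ 5 5 8 7 8 5 6 5 7
j=3: 7≤7, i=2, swap(2,3) ⇒ 5 5 7 8 8 5 6 5 7
j=4: 8>7, skip
j=5: 5≤7, i=3, swap(3,5) ⇒ 5 5 7 5 8 8 6 5 7
j=6: 6≤7, i=4, swap(4,6) ⇒ 5 5 7 5 6 8 8 5 7
(after j=6) arr = 5 5 7 5 6 8 8 5 7

5 5 7 5 6 8 8 5 7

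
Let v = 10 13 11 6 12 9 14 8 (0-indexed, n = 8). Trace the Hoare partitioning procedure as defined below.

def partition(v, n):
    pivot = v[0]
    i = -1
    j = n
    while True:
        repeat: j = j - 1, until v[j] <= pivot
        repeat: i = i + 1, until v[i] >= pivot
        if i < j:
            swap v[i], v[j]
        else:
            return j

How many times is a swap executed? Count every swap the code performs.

3

pivot=10
j stops at 7 (8), i stops at 0 (10); swap ⇒ 8 13 11 6 12 9 14 10
j stops at 5 (9), i stops at 1 (13); swap ⇒ 8 9 11 6 12 13 14 10
j stops at 3 (6), i stops at 2 (11); swap ⇒ 8 9 6 11 12 13 14 10
j stops at 2, i stops at 3; i≥j ⇒ return 2. v=8 9 6 11 12 13 14 10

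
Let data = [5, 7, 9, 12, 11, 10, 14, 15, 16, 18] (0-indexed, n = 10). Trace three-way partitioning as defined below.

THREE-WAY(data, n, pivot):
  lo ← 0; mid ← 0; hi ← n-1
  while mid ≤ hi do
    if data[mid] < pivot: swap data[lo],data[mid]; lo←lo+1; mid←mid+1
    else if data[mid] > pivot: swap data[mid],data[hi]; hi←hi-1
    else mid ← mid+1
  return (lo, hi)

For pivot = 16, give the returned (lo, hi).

(8, 8)

lo=0 mid=0 hi=9
5<16: swap(0,0), lo=1 mid=1 ⇒ [5, 7, 9, 12, 11, 10, 14, 15, 16, 18]
7<16: swap(1,1), lo=2 mid=2 ⇒ [5, 7, 9, 12, 11, 10, 14, 15, 16, 18]
9<16: swap(2,2), lo=3 mid=3 ⇒ [5, 7, 9, 12, 11, 10, 14, 15, 16, 18]
12<16: swap(3,3), lo=4 mid=4 ⇒ [5, 7, 9, 12, 11, 10, 14, 15, 16, 18]
11<16: swap(4,4), lo=5 mid=5 ⇒ [5, 7, 9, 12, 11, 10, 14, 15, 16, 18]
10<16: swap(5,5), lo=6 mid=6 ⇒ [5, 7, 9, 12, 11, 10, 14, 15, 16, 18]
14<16: swap(6,6), lo=7 mid=7 ⇒ [5, 7, 9, 12, 11, 10, 14, 15, 16, 18]
15<16: swap(7,7), lo=8 mid=8 ⇒ [5, 7, 9, 12, 11, 10, 14, 15, 16, 18]
16=16: mid=9
18>16: swap(9,9), hi=8 ⇒ [5, 7, 9, 12, 11, 10, 14, 15, 16, 18]
done. lo=8 hi=8; data=[5, 7, 9, 12, 11, 10, 14, 15, 16, 18]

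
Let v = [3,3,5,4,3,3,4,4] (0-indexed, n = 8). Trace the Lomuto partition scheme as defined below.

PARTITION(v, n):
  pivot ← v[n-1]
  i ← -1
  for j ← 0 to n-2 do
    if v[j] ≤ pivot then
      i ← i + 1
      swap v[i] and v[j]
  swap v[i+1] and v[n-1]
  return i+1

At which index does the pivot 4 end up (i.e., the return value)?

pivot=4, i=-1
j=0: 3≤4, i=0, swap(0,0) ⇒ [3,3,5,4,3,3,4,4]
j=1: 3≤4, i=1, swap(1,1) ⇒ [3,3,5,4,3,3,4,4]
j=2: 5>4, skip
j=3: 4≤4, i=2, swap(2,3) ⇒ [3,3,4,5,3,3,4,4]
j=4: 3≤4, i=3, swap(3,4) ⇒ [3,3,4,3,5,3,4,4]
j=5: 3≤4, i=4, swap(4,5) ⇒ [3,3,4,3,3,5,4,4]
j=6: 4≤4, i=5, swap(5,6) ⇒ [3,3,4,3,3,4,5,4]
swap(6,7) ⇒ [3,3,4,3,3,4,4,5]; return 6

6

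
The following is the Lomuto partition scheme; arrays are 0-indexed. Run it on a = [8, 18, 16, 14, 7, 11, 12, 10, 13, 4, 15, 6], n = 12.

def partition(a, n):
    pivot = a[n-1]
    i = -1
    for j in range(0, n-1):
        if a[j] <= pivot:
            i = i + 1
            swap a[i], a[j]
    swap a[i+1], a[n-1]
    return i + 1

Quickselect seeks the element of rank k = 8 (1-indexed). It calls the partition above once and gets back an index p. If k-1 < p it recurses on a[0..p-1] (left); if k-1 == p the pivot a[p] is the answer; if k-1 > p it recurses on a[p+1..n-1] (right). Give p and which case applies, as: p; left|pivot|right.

1; right

pivot = a[11] = 6; i = -1
j=0: a[0]=8 > 6 → no swap
j=1: a[1]=18 > 6 → no swap
j=2: a[2]=16 > 6 → no swap
j=3: a[3]=14 > 6 → no swap
j=4: a[4]=7 > 6 → no swap
j=5: a[5]=11 > 6 → no swap
j=6: a[6]=12 > 6 → no swap
j=7: a[7]=10 > 6 → no swap
j=8: a[8]=13 > 6 → no swap
j=9: a[9]=4 ≤ 6 → i=0, swap a[0],a[9] → [4, 18, 16, 14, 7, 11, 12, 10, 13, 8, 15, 6]
j=10: a[10]=15 > 6 → no swap
final swap a[1],a[11] → [4, 6, 16, 14, 7, 11, 12, 10, 13, 8, 15, 18]; return 1
p = 1; k-1 = 7 > 1 ⇒ right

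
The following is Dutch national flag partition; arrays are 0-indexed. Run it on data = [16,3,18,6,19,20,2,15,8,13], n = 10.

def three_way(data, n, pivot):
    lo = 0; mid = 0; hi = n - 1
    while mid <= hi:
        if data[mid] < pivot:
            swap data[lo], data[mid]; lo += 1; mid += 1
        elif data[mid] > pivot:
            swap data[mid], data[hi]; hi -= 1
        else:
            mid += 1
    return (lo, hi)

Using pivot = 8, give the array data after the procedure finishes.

lo=0 mid=0 hi=9
16>8: swap(0,9), hi=8 ⇒ [13,3,18,6,19,20,2,15,8,16]
13>8: swap(0,8), hi=7 ⇒ [8,3,18,6,19,20,2,15,13,16]
8=8: mid=1
3<8: swap(0,1), lo=1 mid=2 ⇒ [3,8,18,6,19,20,2,15,13,16]
18>8: swap(2,7), hi=6 ⇒ [3,8,15,6,19,20,2,18,13,16]
15>8: swap(2,6), hi=5 ⇒ [3,8,2,6,19,20,15,18,13,16]
2<8: swap(1,2), lo=2 mid=3 ⇒ [3,2,8,6,19,20,15,18,13,16]
6<8: swap(2,3), lo=3 mid=4 ⇒ [3,2,6,8,19,20,15,18,13,16]
19>8: swap(4,5), hi=4 ⇒ [3,2,6,8,20,19,15,18,13,16]
20>8: swap(4,4), hi=3 ⇒ [3,2,6,8,20,19,15,18,13,16]
done. lo=3 hi=3; data=[3,2,6,8,20,19,15,18,13,16]

[3,2,6,8,20,19,15,18,13,16]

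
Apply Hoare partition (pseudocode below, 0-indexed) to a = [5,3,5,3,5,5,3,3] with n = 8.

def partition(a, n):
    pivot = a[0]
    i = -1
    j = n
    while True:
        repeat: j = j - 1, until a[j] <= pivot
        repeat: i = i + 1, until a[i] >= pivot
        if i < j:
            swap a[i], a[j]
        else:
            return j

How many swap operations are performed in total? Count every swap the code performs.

3

pivot=5
j stops at 7 (3), i stops at 0 (5); swap ⇒ [3,3,5,3,5,5,3,5]
j stops at 6 (3), i stops at 2 (5); swap ⇒ [3,3,3,3,5,5,5,5]
j stops at 5 (5), i stops at 4 (5); swap ⇒ [3,3,3,3,5,5,5,5]
j stops at 4, i stops at 5; i≥j ⇒ return 4. a=[3,3,3,3,5,5,5,5]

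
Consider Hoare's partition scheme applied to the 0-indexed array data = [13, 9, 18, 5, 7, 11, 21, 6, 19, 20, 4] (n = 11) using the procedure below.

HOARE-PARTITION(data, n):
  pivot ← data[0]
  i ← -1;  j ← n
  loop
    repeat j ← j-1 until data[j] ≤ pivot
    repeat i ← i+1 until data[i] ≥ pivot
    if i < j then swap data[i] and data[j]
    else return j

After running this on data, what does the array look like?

pivot=13
j stops at 10 (4), i stops at 0 (13); swap ⇒ [4, 9, 18, 5, 7, 11, 21, 6, 19, 20, 13]
j stops at 7 (6), i stops at 2 (18); swap ⇒ [4, 9, 6, 5, 7, 11, 21, 18, 19, 20, 13]
j stops at 5, i stops at 6; i≥j ⇒ return 5. data=[4, 9, 6, 5, 7, 11, 21, 18, 19, 20, 13]

[4, 9, 6, 5, 7, 11, 21, 18, 19, 20, 13]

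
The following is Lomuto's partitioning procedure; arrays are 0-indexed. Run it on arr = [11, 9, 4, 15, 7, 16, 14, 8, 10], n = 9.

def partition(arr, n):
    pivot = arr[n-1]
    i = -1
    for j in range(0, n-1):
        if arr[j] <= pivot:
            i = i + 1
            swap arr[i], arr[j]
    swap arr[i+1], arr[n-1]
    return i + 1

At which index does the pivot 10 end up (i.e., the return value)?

4

pivot=10, i=-1
j=0: 11>10, skip
j=1: 9≤10, i=0, swap(0,1) ⇒ [9, 11, 4, 15, 7, 16, 14, 8, 10]
j=2: 4≤10, i=1, swap(1,2) ⇒ [9, 4, 11, 15, 7, 16, 14, 8, 10]
j=3: 15>10, skip
j=4: 7≤10, i=2, swap(2,4) ⇒ [9, 4, 7, 15, 11, 16, 14, 8, 10]
j=5: 16>10, skip
j=6: 14>10, skip
j=7: 8≤10, i=3, swap(3,7) ⇒ [9, 4, 7, 8, 11, 16, 14, 15, 10]
swap(4,8) ⇒ [9, 4, 7, 8, 10, 16, 14, 15, 11]; return 4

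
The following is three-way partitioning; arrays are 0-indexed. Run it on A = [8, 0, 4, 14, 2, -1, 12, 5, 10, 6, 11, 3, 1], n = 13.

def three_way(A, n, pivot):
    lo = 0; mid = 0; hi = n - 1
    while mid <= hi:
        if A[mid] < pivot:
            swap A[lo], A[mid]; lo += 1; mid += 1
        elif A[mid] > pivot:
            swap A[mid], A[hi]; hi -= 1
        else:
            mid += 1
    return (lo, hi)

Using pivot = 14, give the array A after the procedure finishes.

[8, 0, 4, 2, -1, 12, 5, 10, 6, 11, 3, 1, 14]

lo=0 mid=0 hi=12
8<14: swap(0,0), lo=1 mid=1 ⇒ [8, 0, 4, 14, 2, -1, 12, 5, 10, 6, 11, 3, 1]
0<14: swap(1,1), lo=2 mid=2 ⇒ [8, 0, 4, 14, 2, -1, 12, 5, 10, 6, 11, 3, 1]
4<14: swap(2,2), lo=3 mid=3 ⇒ [8, 0, 4, 14, 2, -1, 12, 5, 10, 6, 11, 3, 1]
14=14: mid=4
2<14: swap(3,4), lo=4 mid=5 ⇒ [8, 0, 4, 2, 14, -1, 12, 5, 10, 6, 11, 3, 1]
-1<14: swap(4,5), lo=5 mid=6 ⇒ [8, 0, 4, 2, -1, 14, 12, 5, 10, 6, 11, 3, 1]
12<14: swap(5,6), lo=6 mid=7 ⇒ [8, 0, 4, 2, -1, 12, 14, 5, 10, 6, 11, 3, 1]
5<14: swap(6,7), lo=7 mid=8 ⇒ [8, 0, 4, 2, -1, 12, 5, 14, 10, 6, 11, 3, 1]
10<14: swap(7,8), lo=8 mid=9 ⇒ [8, 0, 4, 2, -1, 12, 5, 10, 14, 6, 11, 3, 1]
6<14: swap(8,9), lo=9 mid=10 ⇒ [8, 0, 4, 2, -1, 12, 5, 10, 6, 14, 11, 3, 1]
11<14: swap(9,10), lo=10 mid=11 ⇒ [8, 0, 4, 2, -1, 12, 5, 10, 6, 11, 14, 3, 1]
3<14: swap(10,11), lo=11 mid=12 ⇒ [8, 0, 4, 2, -1, 12, 5, 10, 6, 11, 3, 14, 1]
1<14: swap(11,12), lo=12 mid=13 ⇒ [8, 0, 4, 2, -1, 12, 5, 10, 6, 11, 3, 1, 14]
done. lo=12 hi=12; A=[8, 0, 4, 2, -1, 12, 5, 10, 6, 11, 3, 1, 14]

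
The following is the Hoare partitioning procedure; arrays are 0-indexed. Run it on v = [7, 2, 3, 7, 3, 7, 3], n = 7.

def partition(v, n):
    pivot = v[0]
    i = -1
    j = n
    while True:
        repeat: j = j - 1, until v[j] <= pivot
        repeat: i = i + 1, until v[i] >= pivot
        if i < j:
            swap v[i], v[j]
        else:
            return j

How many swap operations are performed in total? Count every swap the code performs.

2

pivot = v[0] = 7; i = -1, j = 7
j→6 (v[6]=3≤7), i→0 (v[0]=7≥7); i<j, swap → [3, 2, 3, 7, 3, 7, 7]
j→5 (v[5]=7≤7), i→3 (v[3]=7≥7); i<j, swap → [3, 2, 3, 7, 3, 7, 7]
j→4, i→5; i≥j, return j=4. v = [3, 2, 3, 7, 3, 7, 7]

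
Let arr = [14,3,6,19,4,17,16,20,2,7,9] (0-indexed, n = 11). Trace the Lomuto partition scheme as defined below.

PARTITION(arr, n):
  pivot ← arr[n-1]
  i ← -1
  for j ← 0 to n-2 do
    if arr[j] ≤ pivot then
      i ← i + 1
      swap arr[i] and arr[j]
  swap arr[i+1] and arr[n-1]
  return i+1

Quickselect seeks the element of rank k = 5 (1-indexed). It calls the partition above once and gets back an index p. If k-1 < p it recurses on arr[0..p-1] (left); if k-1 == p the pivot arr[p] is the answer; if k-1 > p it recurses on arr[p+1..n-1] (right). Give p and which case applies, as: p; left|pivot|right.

5; left

pivot = arr[10] = 9; i = -1
j=0: arr[0]=14 > 9 → no swap
j=1: arr[1]=3 ≤ 9 → i=0, swap arr[0],arr[1] → [3,14,6,19,4,17,16,20,2,7,9]
j=2: arr[2]=6 ≤ 9 → i=1, swap arr[1],arr[2] → [3,6,14,19,4,17,16,20,2,7,9]
j=3: arr[3]=19 > 9 → no swap
j=4: arr[4]=4 ≤ 9 → i=2, swap arr[2],arr[4] → [3,6,4,19,14,17,16,20,2,7,9]
j=5: arr[5]=17 > 9 → no swap
j=6: arr[6]=16 > 9 → no swap
j=7: arr[7]=20 > 9 → no swap
j=8: arr[8]=2 ≤ 9 → i=3, swap arr[3],arr[8] → [3,6,4,2,14,17,16,20,19,7,9]
j=9: arr[9]=7 ≤ 9 → i=4, swap arr[4],arr[9] → [3,6,4,2,7,17,16,20,19,14,9]
final swap arr[5],arr[10] → [3,6,4,2,7,9,16,20,19,14,17]; return 5
p = 5; k-1 = 4 < 5 ⇒ left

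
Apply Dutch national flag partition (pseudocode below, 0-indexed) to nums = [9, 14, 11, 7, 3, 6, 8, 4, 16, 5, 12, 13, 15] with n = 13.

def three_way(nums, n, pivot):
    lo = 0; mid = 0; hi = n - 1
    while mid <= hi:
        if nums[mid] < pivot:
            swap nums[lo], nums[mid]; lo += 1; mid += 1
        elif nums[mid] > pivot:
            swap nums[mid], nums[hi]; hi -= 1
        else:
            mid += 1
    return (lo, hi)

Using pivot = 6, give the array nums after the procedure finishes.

[5, 4, 3, 6, 7, 8, 11, 16, 14, 12, 13, 15, 9]

pivot = 6; lo=0, mid=0, hi=12
nums[mid]=9>6: swap nums[0],nums[12]; hi=11 → [15, 14, 11, 7, 3, 6, 8, 4, 16, 5, 12, 13, 9]
nums[mid]=15>6: swap nums[0],nums[11]; hi=10 → [13, 14, 11, 7, 3, 6, 8, 4, 16, 5, 12, 15, 9]
nums[mid]=13>6: swap nums[0],nums[10]; hi=9 → [12, 14, 11, 7, 3, 6, 8, 4, 16, 5, 13, 15, 9]
nums[mid]=12>6: swap nums[0],nums[9]; hi=8 → [5, 14, 11, 7, 3, 6, 8, 4, 16, 12, 13, 15, 9]
nums[mid]=5<6: swap nums[0],nums[0]; lo=1,mid=1 → [5, 14, 11, 7, 3, 6, 8, 4, 16, 12, 13, 15, 9]
nums[mid]=14>6: swap nums[1],nums[8]; hi=7 → [5, 16, 11, 7, 3, 6, 8, 4, 14, 12, 13, 15, 9]
nums[mid]=16>6: swap nums[1],nums[7]; hi=6 → [5, 4, 11, 7, 3, 6, 8, 16, 14, 12, 13, 15, 9]
nums[mid]=4<6: swap nums[1],nums[1]; lo=2,mid=2 → [5, 4, 11, 7, 3, 6, 8, 16, 14, 12, 13, 15, 9]
nums[mid]=11>6: swap nums[2],nums[6]; hi=5 → [5, 4, 8, 7, 3, 6, 11, 16, 14, 12, 13, 15, 9]
nums[mid]=8>6: swap nums[2],nums[5]; hi=4 → [5, 4, 6, 7, 3, 8, 11, 16, 14, 12, 13, 15, 9]
nums[mid]=6=6: mid=3
nums[mid]=7>6: swap nums[3],nums[4]; hi=3 → [5, 4, 6, 3, 7, 8, 11, 16, 14, 12, 13, 15, 9]
nums[mid]=3<6: swap nums[2],nums[3]; lo=3,mid=4 → [5, 4, 3, 6, 7, 8, 11, 16, 14, 12, 13, 15, 9]
end: lo=3, hi=3; nums = [5, 4, 3, 6, 7, 8, 11, 16, 14, 12, 13, 15, 9]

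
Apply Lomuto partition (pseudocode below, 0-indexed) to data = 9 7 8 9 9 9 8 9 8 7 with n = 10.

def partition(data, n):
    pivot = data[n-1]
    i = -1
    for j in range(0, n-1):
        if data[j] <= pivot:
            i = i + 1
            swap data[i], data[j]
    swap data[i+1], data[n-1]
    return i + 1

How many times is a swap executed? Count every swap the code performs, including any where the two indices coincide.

2

pivot = data[9] = 7; i = -1
j=0: data[0]=9 > 7 → no swap
j=1: data[1]=7 ≤ 7 → i=0, swap data[0],data[1] → 7 9 8 9 9 9 8 9 8 7
j=2: data[2]=8 > 7 → no swap
j=3: data[3]=9 > 7 → no swap
j=4: data[4]=9 > 7 → no swap
j=5: data[5]=9 > 7 → no swap
j=6: data[6]=8 > 7 → no swap
j=7: data[7]=9 > 7 → no swap
j=8: data[8]=8 > 7 → no swap
final swap data[1],data[9] → 7 7 8 9 9 9 8 9 8 9; return 1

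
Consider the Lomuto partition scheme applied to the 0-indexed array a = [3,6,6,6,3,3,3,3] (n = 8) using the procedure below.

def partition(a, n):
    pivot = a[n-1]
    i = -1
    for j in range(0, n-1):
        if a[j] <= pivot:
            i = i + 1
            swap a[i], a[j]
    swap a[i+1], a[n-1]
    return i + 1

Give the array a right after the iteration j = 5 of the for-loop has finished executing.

pivot=3, i=-1
j=0: 3≤3, i=0, swap(0,0) ⇒ [3,6,6,6,3,3,3,3]
j=1: 6>3, skip
j=2: 6>3, skip
j=3: 6>3, skip
j=4: 3≤3, i=1, swap(1,4) ⇒ [3,3,6,6,6,3,3,3]
j=5: 3≤3, i=2, swap(2,5) ⇒ [3,3,3,6,6,6,3,3]
(after j=5) a = [3,3,3,6,6,6,3,3]

[3,3,3,6,6,6,3,3]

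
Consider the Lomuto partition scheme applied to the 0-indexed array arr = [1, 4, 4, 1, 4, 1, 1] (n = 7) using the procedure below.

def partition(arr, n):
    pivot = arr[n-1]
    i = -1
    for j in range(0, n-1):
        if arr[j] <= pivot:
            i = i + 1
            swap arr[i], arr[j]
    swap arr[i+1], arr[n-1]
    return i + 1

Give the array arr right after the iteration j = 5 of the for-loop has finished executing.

[1, 1, 1, 4, 4, 4, 1]

pivot = arr[6] = 1; i = -1
j=0: arr[0]=1 ≤ 1 → i=0, swap arr[0],arr[0] (no change) → [1, 4, 4, 1, 4, 1, 1]
j=1: arr[1]=4 > 1 → no swap
j=2: arr[2]=4 > 1 → no swap
j=3: arr[3]=1 ≤ 1 → i=1, swap arr[1],arr[3] → [1, 1, 4, 4, 4, 1, 1]
j=4: arr[4]=4 > 1 → no swap
j=5: arr[5]=1 ≤ 1 → i=2, swap arr[2],arr[5] → [1, 1, 1, 4, 4, 4, 1]
(after j=5) arr = [1, 1, 1, 4, 4, 4, 1]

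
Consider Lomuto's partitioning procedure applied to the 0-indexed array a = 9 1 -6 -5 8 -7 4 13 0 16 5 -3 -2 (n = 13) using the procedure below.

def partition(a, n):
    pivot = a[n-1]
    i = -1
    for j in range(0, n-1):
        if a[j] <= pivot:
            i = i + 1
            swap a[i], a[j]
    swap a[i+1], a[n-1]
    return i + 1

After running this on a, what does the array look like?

pivot = a[12] = -2; i = -1
j=0: a[0]=9 > -2 → no swap
j=1: a[1]=1 > -2 → no swap
j=2: a[2]=-6 ≤ -2 → i=0, swap a[0],a[2] → -6 1 9 -5 8 -7 4 13 0 16 5 -3 -2
j=3: a[3]=-5 ≤ -2 → i=1, swap a[1],a[3] → -6 -5 9 1 8 -7 4 13 0 16 5 -3 -2
j=4: a[4]=8 > -2 → no swap
j=5: a[5]=-7 ≤ -2 → i=2, swap a[2],a[5] → -6 -5 -7 1 8 9 4 13 0 16 5 -3 -2
j=6: a[6]=4 > -2 → no swap
j=7: a[7]=13 > -2 → no swap
j=8: a[8]=0 > -2 → no swap
j=9: a[9]=16 > -2 → no swap
j=10: a[10]=5 > -2 → no swap
j=11: a[11]=-3 ≤ -2 → i=3, swap a[3],a[11] → -6 -5 -7 -3 8 9 4 13 0 16 5 1 -2
final swap a[4],a[12] → -6 -5 -7 -3 -2 9 4 13 0 16 5 1 8; return 4

-6 -5 -7 -3 -2 9 4 13 0 16 5 1 8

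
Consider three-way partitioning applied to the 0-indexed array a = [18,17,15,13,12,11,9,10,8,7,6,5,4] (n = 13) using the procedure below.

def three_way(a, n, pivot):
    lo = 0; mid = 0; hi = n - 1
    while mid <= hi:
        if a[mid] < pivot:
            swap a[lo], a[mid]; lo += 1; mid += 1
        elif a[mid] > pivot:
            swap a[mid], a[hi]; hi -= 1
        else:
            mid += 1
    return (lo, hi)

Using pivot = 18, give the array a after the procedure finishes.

[17,15,13,12,11,9,10,8,7,6,5,4,18]

pivot = 18; lo=0, mid=0, hi=12
a[mid]=18=18: mid=1
a[mid]=17<18: swap a[0],a[1]; lo=1,mid=2 → [17,18,15,13,12,11,9,10,8,7,6,5,4]
a[mid]=15<18: swap a[1],a[2]; lo=2,mid=3 → [17,15,18,13,12,11,9,10,8,7,6,5,4]
a[mid]=13<18: swap a[2],a[3]; lo=3,mid=4 → [17,15,13,18,12,11,9,10,8,7,6,5,4]
a[mid]=12<18: swap a[3],a[4]; lo=4,mid=5 → [17,15,13,12,18,11,9,10,8,7,6,5,4]
a[mid]=11<18: swap a[4],a[5]; lo=5,mid=6 → [17,15,13,12,11,18,9,10,8,7,6,5,4]
a[mid]=9<18: swap a[5],a[6]; lo=6,mid=7 → [17,15,13,12,11,9,18,10,8,7,6,5,4]
a[mid]=10<18: swap a[6],a[7]; lo=7,mid=8 → [17,15,13,12,11,9,10,18,8,7,6,5,4]
a[mid]=8<18: swap a[7],a[8]; lo=8,mid=9 → [17,15,13,12,11,9,10,8,18,7,6,5,4]
a[mid]=7<18: swap a[8],a[9]; lo=9,mid=10 → [17,15,13,12,11,9,10,8,7,18,6,5,4]
a[mid]=6<18: swap a[9],a[10]; lo=10,mid=11 → [17,15,13,12,11,9,10,8,7,6,18,5,4]
a[mid]=5<18: swap a[10],a[11]; lo=11,mid=12 → [17,15,13,12,11,9,10,8,7,6,5,18,4]
a[mid]=4<18: swap a[11],a[12]; lo=12,mid=13 → [17,15,13,12,11,9,10,8,7,6,5,4,18]
end: lo=12, hi=12; a = [17,15,13,12,11,9,10,8,7,6,5,4,18]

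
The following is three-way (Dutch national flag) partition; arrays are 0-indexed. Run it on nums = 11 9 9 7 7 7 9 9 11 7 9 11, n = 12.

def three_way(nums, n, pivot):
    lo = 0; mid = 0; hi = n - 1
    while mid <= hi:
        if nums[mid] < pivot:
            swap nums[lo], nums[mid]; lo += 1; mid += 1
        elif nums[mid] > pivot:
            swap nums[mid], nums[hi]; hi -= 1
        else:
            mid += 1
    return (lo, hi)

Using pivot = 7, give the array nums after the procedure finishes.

7 7 7 7 9 9 9 11 9 9 11 11

lo=0 mid=0 hi=11
11>7: swap(0,11), hi=10 ⇒ 11 9 9 7 7 7 9 9 11 7 9 11
11>7: swap(0,10), hi=9 ⇒ 9 9 9 7 7 7 9 9 11 7 11 11
9>7: swap(0,9), hi=8 ⇒ 7 9 9 7 7 7 9 9 11 9 11 11
7=7: mid=1
9>7: swap(1,8), hi=7 ⇒ 7 11 9 7 7 7 9 9 9 9 11 11
11>7: swap(1,7), hi=6 ⇒ 7 9 9 7 7 7 9 11 9 9 11 11
9>7: swap(1,6), hi=5 ⇒ 7 9 9 7 7 7 9 11 9 9 11 11
9>7: swap(1,5), hi=4 ⇒ 7 7 9 7 7 9 9 11 9 9 11 11
7=7: mid=2
9>7: swap(2,4), hi=3 ⇒ 7 7 7 7 9 9 9 11 9 9 11 11
7=7: mid=3
7=7: mid=4
done. lo=0 hi=3; nums=7 7 7 7 9 9 9 11 9 9 11 11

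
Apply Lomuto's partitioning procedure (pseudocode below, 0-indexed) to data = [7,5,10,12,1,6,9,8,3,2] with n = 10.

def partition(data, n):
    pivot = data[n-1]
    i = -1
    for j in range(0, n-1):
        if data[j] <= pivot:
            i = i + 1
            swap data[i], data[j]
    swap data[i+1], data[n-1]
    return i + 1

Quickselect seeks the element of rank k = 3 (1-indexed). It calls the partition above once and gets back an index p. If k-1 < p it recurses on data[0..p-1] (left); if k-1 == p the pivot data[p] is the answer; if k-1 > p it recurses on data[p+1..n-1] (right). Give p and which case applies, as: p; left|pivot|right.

pivot=2, i=-1
j=0: 7>2, skip
j=1: 5>2, skip
j=2: 10>2, skip
j=3: 12>2, skip
j=4: 1≤2, i=0, swap(0,4) ⇒ [1,5,10,12,7,6,9,8,3,2]
j=5: 6>2, skip
j=6: 9>2, skip
j=7: 8>2, skip
j=8: 3>2, skip
swap(1,9) ⇒ [1,2,10,12,7,6,9,8,3,5]; return 1
p = 1; k-1 = 2 > 1 ⇒ right

1; right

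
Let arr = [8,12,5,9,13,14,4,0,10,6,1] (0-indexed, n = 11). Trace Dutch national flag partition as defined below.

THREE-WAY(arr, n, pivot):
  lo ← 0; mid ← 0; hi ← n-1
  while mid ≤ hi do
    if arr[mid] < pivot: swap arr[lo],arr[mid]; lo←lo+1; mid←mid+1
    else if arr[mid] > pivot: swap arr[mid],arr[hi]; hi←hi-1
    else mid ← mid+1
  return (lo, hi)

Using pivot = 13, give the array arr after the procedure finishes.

[8,12,5,9,1,4,0,10,6,13,14]

lo=0 mid=0 hi=10
8<13: swap(0,0), lo=1 mid=1 ⇒ [8,12,5,9,13,14,4,0,10,6,1]
12<13: swap(1,1), lo=2 mid=2 ⇒ [8,12,5,9,13,14,4,0,10,6,1]
5<13: swap(2,2), lo=3 mid=3 ⇒ [8,12,5,9,13,14,4,0,10,6,1]
9<13: swap(3,3), lo=4 mid=4 ⇒ [8,12,5,9,13,14,4,0,10,6,1]
13=13: mid=5
14>13: swap(5,10), hi=9 ⇒ [8,12,5,9,13,1,4,0,10,6,14]
1<13: swap(4,5), lo=5 mid=6 ⇒ [8,12,5,9,1,13,4,0,10,6,14]
4<13: swap(5,6), lo=6 mid=7 ⇒ [8,12,5,9,1,4,13,0,10,6,14]
0<13: swap(6,7), lo=7 mid=8 ⇒ [8,12,5,9,1,4,0,13,10,6,14]
10<13: swap(7,8), lo=8 mid=9 ⇒ [8,12,5,9,1,4,0,10,13,6,14]
6<13: swap(8,9), lo=9 mid=10 ⇒ [8,12,5,9,1,4,0,10,6,13,14]
done. lo=9 hi=9; arr=[8,12,5,9,1,4,0,10,6,13,14]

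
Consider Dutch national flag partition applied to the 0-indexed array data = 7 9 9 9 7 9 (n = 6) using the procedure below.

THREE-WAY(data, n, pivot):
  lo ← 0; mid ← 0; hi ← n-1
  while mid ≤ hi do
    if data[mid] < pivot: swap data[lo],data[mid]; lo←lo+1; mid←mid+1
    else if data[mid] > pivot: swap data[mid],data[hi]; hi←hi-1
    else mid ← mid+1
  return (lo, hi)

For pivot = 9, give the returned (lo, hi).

lo=0 mid=0 hi=5
7<9: swap(0,0), lo=1 mid=1 ⇒ 7 9 9 9 7 9
9=9: mid=2
9=9: mid=3
9=9: mid=4
7<9: swap(1,4), lo=2 mid=5 ⇒ 7 7 9 9 9 9
9=9: mid=6
done. lo=2 hi=5; data=7 7 9 9 9 9

(2, 5)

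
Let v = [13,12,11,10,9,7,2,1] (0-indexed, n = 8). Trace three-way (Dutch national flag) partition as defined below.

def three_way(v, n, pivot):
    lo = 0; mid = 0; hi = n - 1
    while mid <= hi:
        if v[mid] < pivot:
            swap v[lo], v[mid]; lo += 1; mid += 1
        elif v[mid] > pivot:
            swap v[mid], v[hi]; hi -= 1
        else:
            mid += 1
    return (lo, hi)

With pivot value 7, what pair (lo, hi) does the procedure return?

lo=0 mid=0 hi=7
13>7: swap(0,7), hi=6 ⇒ [1,12,11,10,9,7,2,13]
1<7: swap(0,0), lo=1 mid=1 ⇒ [1,12,11,10,9,7,2,13]
12>7: swap(1,6), hi=5 ⇒ [1,2,11,10,9,7,12,13]
2<7: swap(1,1), lo=2 mid=2 ⇒ [1,2,11,10,9,7,12,13]
11>7: swap(2,5), hi=4 ⇒ [1,2,7,10,9,11,12,13]
7=7: mid=3
10>7: swap(3,4), hi=3 ⇒ [1,2,7,9,10,11,12,13]
9>7: swap(3,3), hi=2 ⇒ [1,2,7,9,10,11,12,13]
done. lo=2 hi=2; v=[1,2,7,9,10,11,12,13]

(2, 2)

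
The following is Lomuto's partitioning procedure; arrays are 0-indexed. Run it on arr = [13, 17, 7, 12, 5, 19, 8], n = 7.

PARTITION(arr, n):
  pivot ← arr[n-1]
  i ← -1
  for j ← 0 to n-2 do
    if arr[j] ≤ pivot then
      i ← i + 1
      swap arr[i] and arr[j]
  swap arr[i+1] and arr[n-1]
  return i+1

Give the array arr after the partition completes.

pivot=8, i=-1
j=0: 13>8, skip
j=1: 17>8, skip
j=2: 7≤8, i=0, swap(0,2) ⇒ [7, 17, 13, 12, 5, 19, 8]
j=3: 12>8, skip
j=4: 5≤8, i=1, swap(1,4) ⇒ [7, 5, 13, 12, 17, 19, 8]
j=5: 19>8, skip
swap(2,6) ⇒ [7, 5, 8, 12, 17, 19, 13]; return 2

[7, 5, 8, 12, 17, 19, 13]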